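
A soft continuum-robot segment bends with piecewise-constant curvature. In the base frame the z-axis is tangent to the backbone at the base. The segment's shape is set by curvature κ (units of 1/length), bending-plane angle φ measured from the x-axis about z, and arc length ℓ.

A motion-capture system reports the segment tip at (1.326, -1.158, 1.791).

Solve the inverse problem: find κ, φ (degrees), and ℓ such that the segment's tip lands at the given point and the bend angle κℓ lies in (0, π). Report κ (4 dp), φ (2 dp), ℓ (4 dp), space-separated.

ρ = √(x²+y²) = √(1.326² + -1.158²) = 1.76047
φ = atan2(y, x) mod 360° = atan2(-1.158, 1.326) = 318.8692°
|p|² = ρ² + z² = 1.76047² + 1.791² = 6.30692
κ = 2ρ / |p|² = 2×1.76047 / 6.30692 = 0.55826
θ = 2·atan2(ρ, z) = 2·atan2(1.76047, 1.791) = 1.55360 rad
ℓ = θ/κ = 1.55360/0.55826 = 2.78291

0.5583 318.87 2.7829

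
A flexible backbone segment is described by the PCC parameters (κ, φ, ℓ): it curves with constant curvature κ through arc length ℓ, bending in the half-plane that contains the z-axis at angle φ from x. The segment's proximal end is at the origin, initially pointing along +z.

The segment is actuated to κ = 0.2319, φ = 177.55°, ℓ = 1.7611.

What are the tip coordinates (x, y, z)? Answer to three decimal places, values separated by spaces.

-0.354 0.015 1.713

θ = κ·ℓ = 0.2319 × 1.7611 = 0.40840 rad
ρ = (1 − cos θ)/κ = (1 − 0.91776)/0.2319 = 0.35465
z = sin θ / κ = 0.39714/0.2319 = 1.71255
x = ρ cos φ = 0.35465 × cos(177.55°) = -0.35432
y = ρ sin φ = 0.35465 × sin(177.55°) = 0.01516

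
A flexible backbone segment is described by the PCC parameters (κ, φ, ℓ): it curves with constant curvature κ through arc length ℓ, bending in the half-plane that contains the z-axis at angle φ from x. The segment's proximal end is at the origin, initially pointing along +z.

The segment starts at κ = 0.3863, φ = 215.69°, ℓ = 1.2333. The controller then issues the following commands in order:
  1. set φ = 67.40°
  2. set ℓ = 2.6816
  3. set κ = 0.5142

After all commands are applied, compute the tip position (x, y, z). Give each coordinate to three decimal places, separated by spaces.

initial: κ=0.3863, φ=215.69°, ℓ=1.2333
cmd 1: set φ=67.40° → (κ,φ,ℓ)=(0.3863,67.40°,1.2333) → tip=(0.1108,0.2661,1.1872)
cmd 2: set ℓ=2.6816 → (κ,φ,ℓ)=(0.3863,67.40°,2.6816) → tip=(0.4877,1.1716,2.2271)
cmd 3: set κ=0.5142 → (κ,φ,ℓ)=(0.5142,67.40°,2.6816) → tip=(0.6048,1.4530,1.9091)

0.605 1.453 1.909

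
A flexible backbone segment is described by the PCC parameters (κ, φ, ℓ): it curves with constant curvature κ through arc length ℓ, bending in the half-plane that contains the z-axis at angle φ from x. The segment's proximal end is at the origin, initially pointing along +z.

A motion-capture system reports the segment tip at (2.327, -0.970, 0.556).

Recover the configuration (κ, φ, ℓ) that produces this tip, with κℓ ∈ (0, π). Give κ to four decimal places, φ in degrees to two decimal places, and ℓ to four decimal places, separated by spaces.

ρ = √(x²+y²) = √(2.327² + -0.970²) = 2.52108
φ = atan2(y, x) mod 360° = atan2(-0.970, 2.327) = 337.3714°
|p|² = ρ² + z² = 2.52108² + 0.556² = 6.66496
κ = 2ρ / |p|² = 2×2.52108 / 6.66496 = 0.75652
θ = 2·atan2(ρ, z) = 2·atan2(2.52108, 0.556) = 2.70746 rad
ℓ = θ/κ = 2.70746/0.75652 = 3.57885

0.7565 337.37 3.5789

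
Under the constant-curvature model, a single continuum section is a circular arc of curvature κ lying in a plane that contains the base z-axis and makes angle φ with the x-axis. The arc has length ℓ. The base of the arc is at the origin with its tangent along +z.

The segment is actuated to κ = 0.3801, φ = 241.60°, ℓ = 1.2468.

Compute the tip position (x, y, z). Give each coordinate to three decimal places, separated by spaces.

θ = κ·ℓ = 0.3801 × 1.2468 = 0.47391 rad
ρ = (1 − cos θ)/κ = (1 − 0.88979)/0.3801 = 0.28995
z = sin θ / κ = 0.45637/0.3801 = 1.20065
x = ρ cos φ = 0.28995 × cos(241.60°) = -0.13791
y = ρ sin φ = 0.28995 × sin(241.60°) = -0.25505

-0.138 -0.255 1.201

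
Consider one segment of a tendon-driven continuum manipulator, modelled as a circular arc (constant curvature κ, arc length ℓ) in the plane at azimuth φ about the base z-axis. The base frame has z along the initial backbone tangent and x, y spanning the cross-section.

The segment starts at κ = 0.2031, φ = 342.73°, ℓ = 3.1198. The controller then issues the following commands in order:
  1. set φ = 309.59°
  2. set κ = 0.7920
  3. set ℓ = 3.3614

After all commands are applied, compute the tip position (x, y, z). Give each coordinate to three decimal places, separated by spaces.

1.519 -1.836 0.582

initial: κ=0.2031, φ=342.73°, ℓ=3.1198
cmd 1: set φ=309.59° → (κ,φ,ℓ)=(0.2031,309.59°,3.1198) → tip=(0.6091,-0.7365,2.9152)
cmd 2: set κ=0.7920 → (κ,φ,ℓ)=(0.7920,309.59°,3.1198) → tip=(1.4350,-1.7352,0.7848)
cmd 3: set ℓ=3.3614 → (κ,φ,ℓ)=(0.7920,309.59°,3.3614) → tip=(1.5186,-1.8364,0.5823)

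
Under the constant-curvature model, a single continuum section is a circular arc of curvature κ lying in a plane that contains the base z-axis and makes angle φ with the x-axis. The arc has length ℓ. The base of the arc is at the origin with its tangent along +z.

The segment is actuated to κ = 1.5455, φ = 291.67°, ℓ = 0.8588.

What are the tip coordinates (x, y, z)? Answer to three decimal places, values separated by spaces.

θ = κ·ℓ = 1.5455 × 0.8588 = 1.32728 rad
ρ = (1 − cos θ)/κ = (1 − 0.24112)/1.5455 = 0.49102
z = sin θ / κ = 0.97050/1.5455 = 0.62795
x = ρ cos φ = 0.49102 × cos(291.67°) = 0.18132
y = ρ sin φ = 0.49102 × sin(291.67°) = -0.45632

0.181 -0.456 0.628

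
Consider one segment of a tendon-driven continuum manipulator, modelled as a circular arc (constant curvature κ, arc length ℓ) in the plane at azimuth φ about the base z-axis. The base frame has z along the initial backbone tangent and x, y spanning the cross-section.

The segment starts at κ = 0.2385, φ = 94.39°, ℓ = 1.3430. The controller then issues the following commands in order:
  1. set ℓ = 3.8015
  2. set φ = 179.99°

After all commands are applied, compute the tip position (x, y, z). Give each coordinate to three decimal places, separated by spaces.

-1.608 0.000 3.302

initial: κ=0.2385, φ=94.39°, ℓ=1.3430
cmd 1: set ℓ=3.8015 → (κ,φ,ℓ)=(0.2385,94.39°,3.8015) → tip=(-0.1231,1.6037,3.3017)
cmd 2: set φ=179.99° → (κ,φ,ℓ)=(0.2385,179.99°,3.8015) → tip=(-1.6085,0.0003,3.3017)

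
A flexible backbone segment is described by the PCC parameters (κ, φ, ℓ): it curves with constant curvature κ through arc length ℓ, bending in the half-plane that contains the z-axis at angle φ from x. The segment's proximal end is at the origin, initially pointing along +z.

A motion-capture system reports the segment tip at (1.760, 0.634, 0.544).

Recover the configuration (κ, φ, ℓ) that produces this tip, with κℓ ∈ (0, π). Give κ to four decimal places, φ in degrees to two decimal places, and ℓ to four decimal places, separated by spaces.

ρ = √(x²+y²) = √(1.760² + 0.634²) = 1.87071
φ = atan2(y, x) mod 360° = atan2(0.634, 1.760) = 19.8104°
|p|² = ρ² + z² = 1.87071² + 0.544² = 3.79549
κ = 2ρ / |p|² = 2×1.87071 / 3.79549 = 0.98575
θ = 2·atan2(ρ, z) = 2·atan2(1.87071, 0.544) = 2.57560 rad
ℓ = θ/κ = 2.57560/0.98575 = 2.61283

0.9858 19.81 2.6128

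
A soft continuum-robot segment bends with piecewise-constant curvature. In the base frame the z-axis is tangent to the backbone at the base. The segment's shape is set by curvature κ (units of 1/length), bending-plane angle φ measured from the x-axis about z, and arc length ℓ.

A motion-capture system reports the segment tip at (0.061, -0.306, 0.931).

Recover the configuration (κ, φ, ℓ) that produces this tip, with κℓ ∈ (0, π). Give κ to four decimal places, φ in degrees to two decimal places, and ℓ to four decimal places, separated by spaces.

0.6473 281.27 0.9992

ρ = √(x²+y²) = √(0.061² + -0.306²) = 0.31202
φ = atan2(y, x) mod 360° = atan2(-0.306, 0.061) = 281.2739°
|p|² = ρ² + z² = 0.31202² + 0.931² = 0.96412
κ = 2ρ / |p|² = 2×0.31202 / 0.96412 = 0.64727
θ = 2·atan2(ρ, z) = 2·atan2(0.31202, 0.931) = 0.64676 rad
ℓ = θ/κ = 0.64676/0.64727 = 0.99922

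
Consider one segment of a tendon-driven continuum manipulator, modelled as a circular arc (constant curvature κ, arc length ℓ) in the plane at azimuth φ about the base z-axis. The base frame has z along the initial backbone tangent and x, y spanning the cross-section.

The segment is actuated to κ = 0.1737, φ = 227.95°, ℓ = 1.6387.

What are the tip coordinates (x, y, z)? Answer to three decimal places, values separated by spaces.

θ = κ·ℓ = 0.1737 × 1.6387 = 0.28464 rad
ρ = (1 − cos θ)/κ = (1 − 0.95976)/0.1737 = 0.23165
z = sin θ / κ = 0.28081/0.1737 = 1.61666
x = ρ cos φ = 0.23165 × cos(227.95°) = -0.15516
y = ρ sin φ = 0.23165 × sin(227.95°) = -0.17202

-0.155 -0.172 1.617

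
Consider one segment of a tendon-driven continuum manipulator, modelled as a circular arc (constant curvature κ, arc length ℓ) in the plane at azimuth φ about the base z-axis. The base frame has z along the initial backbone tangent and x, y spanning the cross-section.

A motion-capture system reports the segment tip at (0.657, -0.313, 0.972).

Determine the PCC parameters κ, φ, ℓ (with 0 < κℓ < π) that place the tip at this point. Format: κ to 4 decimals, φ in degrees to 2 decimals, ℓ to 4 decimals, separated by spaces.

0.9872 334.53 1.3020

ρ = √(x²+y²) = √(0.657² + -0.313²) = 0.72775
φ = atan2(y, x) mod 360° = atan2(-0.313, 0.657) = 334.5265°
|p|² = ρ² + z² = 0.72775² + 0.972² = 1.47440
κ = 2ρ / |p|² = 2×0.72775 / 1.47440 = 0.98718
θ = 2·atan2(ρ, z) = 2·atan2(0.72775, 0.972) = 1.28535 rad
ℓ = θ/κ = 1.28535/0.98718 = 1.30205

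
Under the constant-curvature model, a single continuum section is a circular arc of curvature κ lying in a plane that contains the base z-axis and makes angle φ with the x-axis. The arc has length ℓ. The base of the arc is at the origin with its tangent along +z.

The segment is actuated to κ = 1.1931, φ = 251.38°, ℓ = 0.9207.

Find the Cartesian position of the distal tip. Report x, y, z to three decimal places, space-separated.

-0.146 -0.433 0.746

θ = κ·ℓ = 1.1931 × 0.9207 = 1.09849 rad
ρ = (1 − cos θ)/κ = (1 − 0.45494)/1.1931 = 0.45684
z = sin θ / κ = 0.89052/1.1931 = 0.74639
x = ρ cos φ = 0.45684 × cos(251.38°) = -0.14586
y = ρ sin φ = 0.45684 × sin(251.38°) = -0.43293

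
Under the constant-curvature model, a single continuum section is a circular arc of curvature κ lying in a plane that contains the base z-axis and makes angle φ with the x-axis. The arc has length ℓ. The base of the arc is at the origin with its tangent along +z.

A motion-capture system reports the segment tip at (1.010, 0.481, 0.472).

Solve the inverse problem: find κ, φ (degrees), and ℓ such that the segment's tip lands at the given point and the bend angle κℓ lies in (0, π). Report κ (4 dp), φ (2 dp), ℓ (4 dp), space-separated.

ρ = √(x²+y²) = √(1.010² + 0.481²) = 1.11869
φ = atan2(y, x) mod 360° = atan2(0.481, 1.010) = 25.4655°
|p|² = ρ² + z² = 1.11869² + 0.472² = 1.47425
κ = 2ρ / |p|² = 2×1.11869 / 1.47425 = 1.51764
θ = 2·atan2(ρ, z) = 2·atan2(1.11869, 0.472) = 2.34307 rad
ℓ = θ/κ = 2.34307/1.51764 = 1.54389

1.5176 25.47 1.5439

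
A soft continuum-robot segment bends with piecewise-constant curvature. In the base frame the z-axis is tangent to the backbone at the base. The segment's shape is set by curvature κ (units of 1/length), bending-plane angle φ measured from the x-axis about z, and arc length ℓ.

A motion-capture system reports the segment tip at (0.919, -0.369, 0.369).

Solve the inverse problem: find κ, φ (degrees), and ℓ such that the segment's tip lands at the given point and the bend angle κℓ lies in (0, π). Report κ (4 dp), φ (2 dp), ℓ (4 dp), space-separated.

ρ = √(x²+y²) = √(0.919² + -0.369²) = 0.99031
φ = atan2(y, x) mod 360° = atan2(-0.369, 0.919) = 338.1234°
|p|² = ρ² + z² = 0.99031² + 0.369² = 1.11688
κ = 2ρ / |p|² = 2×0.99031 / 1.11688 = 1.77335
θ = 2·atan2(ρ, z) = 2·atan2(0.99031, 0.369) = 2.42825 rad
ℓ = θ/κ = 2.42825/1.77335 = 1.36930

1.7734 338.12 1.3693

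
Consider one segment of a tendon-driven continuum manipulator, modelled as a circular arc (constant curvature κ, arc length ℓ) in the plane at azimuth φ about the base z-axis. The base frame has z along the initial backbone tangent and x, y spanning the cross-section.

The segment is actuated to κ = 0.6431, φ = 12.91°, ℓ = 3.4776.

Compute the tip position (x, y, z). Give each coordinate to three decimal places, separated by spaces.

2.452 0.562 1.223

θ = κ·ℓ = 0.6431 × 3.4776 = 2.23644 rad
ρ = (1 − cos θ)/κ = (1 − -0.61757)/0.6431 = 2.51527
z = sin θ / κ = 0.78652/0.6431 = 1.22301
x = ρ cos φ = 2.51527 × cos(12.91°) = 2.45169
y = ρ sin φ = 2.51527 × sin(12.91°) = 0.56196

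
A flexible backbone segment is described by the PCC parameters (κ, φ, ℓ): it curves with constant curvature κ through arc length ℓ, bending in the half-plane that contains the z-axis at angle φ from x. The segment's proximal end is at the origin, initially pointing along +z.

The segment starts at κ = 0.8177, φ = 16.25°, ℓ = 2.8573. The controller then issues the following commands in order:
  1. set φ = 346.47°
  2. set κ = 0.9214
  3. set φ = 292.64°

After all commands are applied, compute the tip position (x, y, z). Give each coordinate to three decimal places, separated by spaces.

0.783 -1.876 0.529

initial: κ=0.8177, φ=16.25°, ℓ=2.8573
cmd 1: set φ=346.47° → (κ,φ,ℓ)=(0.8177,346.47°,2.8573) → tip=(2.0130,-0.4844,0.8817)
cmd 2: set κ=0.9214 → (κ,φ,ℓ)=(0.9214,346.47°,2.8573) → tip=(1.9767,-0.4757,0.5288)
cmd 3: set φ=292.64° → (κ,φ,ℓ)=(0.9214,292.64°,2.8573) → tip=(0.7826,-1.8764,0.5288)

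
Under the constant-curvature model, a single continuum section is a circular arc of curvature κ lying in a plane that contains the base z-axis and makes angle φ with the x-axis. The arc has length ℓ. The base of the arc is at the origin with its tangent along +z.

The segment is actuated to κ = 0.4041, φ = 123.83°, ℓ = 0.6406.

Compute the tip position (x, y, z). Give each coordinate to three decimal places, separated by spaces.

θ = κ·ℓ = 0.4041 × 0.6406 = 0.25887 rad
ρ = (1 − cos θ)/κ = (1 − 0.96668)/0.4041 = 0.08245
z = sin θ / κ = 0.25598/0.4041 = 0.63347
x = ρ cos φ = 0.08245 × cos(123.83°) = -0.04590
y = ρ sin φ = 0.08245 × sin(123.83°) = 0.06849

-0.046 0.068 0.633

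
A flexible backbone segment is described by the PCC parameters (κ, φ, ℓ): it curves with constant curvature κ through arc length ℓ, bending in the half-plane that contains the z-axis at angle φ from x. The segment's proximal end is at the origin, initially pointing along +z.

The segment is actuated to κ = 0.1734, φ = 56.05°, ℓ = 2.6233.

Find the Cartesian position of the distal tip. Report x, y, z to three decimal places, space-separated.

0.328 0.486 2.534

θ = κ·ℓ = 0.1734 × 2.6233 = 0.45488 rad
ρ = (1 − cos θ)/κ = (1 − 0.89831)/0.1734 = 0.58643
z = sin θ / κ = 0.43935/0.1734 = 2.53376
x = ρ cos φ = 0.58643 × cos(56.05°) = 0.32750
y = ρ sin φ = 0.58643 × sin(56.05°) = 0.48646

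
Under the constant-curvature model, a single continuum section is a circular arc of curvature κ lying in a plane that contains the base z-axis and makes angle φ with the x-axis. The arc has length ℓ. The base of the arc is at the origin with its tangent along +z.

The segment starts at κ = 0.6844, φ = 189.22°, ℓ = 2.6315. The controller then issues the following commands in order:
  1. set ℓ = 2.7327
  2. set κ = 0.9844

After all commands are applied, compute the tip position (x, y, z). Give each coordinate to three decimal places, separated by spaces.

-1.905 -0.309 0.443

initial: κ=0.6844, φ=189.22°, ℓ=2.6315
cmd 1: set ℓ=2.7327 → (κ,φ,ℓ)=(0.6844,189.22°,2.7327) → tip=(-1.8677,-0.3032,1.3961)
cmd 2: set κ=0.9844 → (κ,φ,ℓ)=(0.9844,189.22°,2.7327) → tip=(-1.9050,-0.3092,0.4433)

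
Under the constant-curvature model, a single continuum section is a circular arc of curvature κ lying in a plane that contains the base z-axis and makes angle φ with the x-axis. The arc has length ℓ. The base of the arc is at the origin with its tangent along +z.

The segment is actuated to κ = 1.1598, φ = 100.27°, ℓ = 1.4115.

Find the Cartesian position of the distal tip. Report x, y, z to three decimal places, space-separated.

-0.164 0.905 0.860

θ = κ·ℓ = 1.1598 × 1.4115 = 1.63706 rad
ρ = (1 − cos θ)/κ = (1 − -0.06621)/1.1598 = 0.91931
z = sin θ / κ = 0.99781/1.1598 = 0.86033
x = ρ cos φ = 0.91931 × cos(100.27°) = -0.16390
y = ρ sin φ = 0.91931 × sin(100.27°) = 0.90458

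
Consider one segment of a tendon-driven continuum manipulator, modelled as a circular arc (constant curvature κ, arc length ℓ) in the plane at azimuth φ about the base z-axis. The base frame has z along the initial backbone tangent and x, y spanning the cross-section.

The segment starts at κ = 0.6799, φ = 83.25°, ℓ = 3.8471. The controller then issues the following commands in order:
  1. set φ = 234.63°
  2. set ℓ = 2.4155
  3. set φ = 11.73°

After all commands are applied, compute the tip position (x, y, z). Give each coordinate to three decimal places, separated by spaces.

1.543 0.320 1.467

initial: κ=0.6799, φ=83.25°, ℓ=3.8471
cmd 1: set φ=234.63° → (κ,φ,ℓ)=(0.6799,234.63°,3.8471) → tip=(-1.5877,-2.2366,0.7384)
cmd 2: set ℓ=2.4155 → (κ,φ,ℓ)=(0.6799,234.63°,2.4155) → tip=(-0.9122,-1.2850,1.4670)
cmd 3: set φ=11.73° → (κ,φ,ℓ)=(0.6799,11.73°,2.4155) → tip=(1.5430,0.3204,1.4670)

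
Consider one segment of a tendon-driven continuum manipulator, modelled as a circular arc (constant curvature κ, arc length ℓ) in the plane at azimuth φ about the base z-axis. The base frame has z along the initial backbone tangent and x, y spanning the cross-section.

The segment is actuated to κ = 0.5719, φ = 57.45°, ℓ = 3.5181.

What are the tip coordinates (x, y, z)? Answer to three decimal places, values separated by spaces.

θ = κ·ℓ = 0.5719 × 3.5181 = 2.01200 rad
ρ = (1 − cos θ)/κ = (1 − -0.42703)/0.5719 = 2.49524
z = sin θ / κ = 0.90424/0.5719 = 1.58111
x = ρ cos φ = 2.49524 × cos(57.45°) = 1.34253
y = ρ sin φ = 2.49524 × sin(57.45°) = 2.10330

1.343 2.103 1.581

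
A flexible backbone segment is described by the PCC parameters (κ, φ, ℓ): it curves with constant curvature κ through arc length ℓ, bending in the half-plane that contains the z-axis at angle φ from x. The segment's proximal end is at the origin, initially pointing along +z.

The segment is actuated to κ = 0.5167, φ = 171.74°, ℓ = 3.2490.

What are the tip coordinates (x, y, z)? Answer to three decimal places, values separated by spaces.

θ = κ·ℓ = 0.5167 × 3.2490 = 1.67876 rad
ρ = (1 − cos θ)/κ = (1 − -0.10775)/0.5167 = 2.14390
z = sin θ / κ = 0.99418/0.5167 = 1.92409
x = ρ cos φ = 2.14390 × cos(171.74°) = -2.12166
y = ρ sin φ = 2.14390 × sin(171.74°) = 0.30800

-2.122 0.308 1.924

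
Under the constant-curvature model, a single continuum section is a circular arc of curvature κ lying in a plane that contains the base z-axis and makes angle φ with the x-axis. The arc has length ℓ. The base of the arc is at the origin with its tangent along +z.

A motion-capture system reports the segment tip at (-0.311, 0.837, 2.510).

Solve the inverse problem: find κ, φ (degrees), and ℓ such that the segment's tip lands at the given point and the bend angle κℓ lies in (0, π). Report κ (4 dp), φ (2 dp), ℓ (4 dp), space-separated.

0.2516 110.38 2.7167

ρ = √(x²+y²) = √(-0.311² + 0.837²) = 0.89291
φ = atan2(y, x) mod 360° = atan2(0.837, -0.311) = 110.3833°
|p|² = ρ² + z² = 0.89291² + 2.510² = 7.09739
κ = 2ρ / |p|² = 2×0.89291 / 7.09739 = 0.25162
θ = 2·atan2(ρ, z) = 2·atan2(0.89291, 2.510) = 0.68356 rad
ℓ = θ/κ = 0.68356/0.25162 = 2.71668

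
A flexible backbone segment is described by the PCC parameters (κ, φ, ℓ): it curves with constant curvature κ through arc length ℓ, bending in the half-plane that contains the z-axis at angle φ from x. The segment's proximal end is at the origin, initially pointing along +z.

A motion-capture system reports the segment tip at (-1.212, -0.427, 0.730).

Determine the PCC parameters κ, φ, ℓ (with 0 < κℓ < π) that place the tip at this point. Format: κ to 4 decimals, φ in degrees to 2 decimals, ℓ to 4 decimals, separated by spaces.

1.1767 199.41 1.7918

ρ = √(x²+y²) = √(-1.212² + -0.427²) = 1.28502
φ = atan2(y, x) mod 360° = atan2(-0.427, -1.212) = 199.4079°
|p|² = ρ² + z² = 1.28502² + 0.730² = 2.18417
κ = 2ρ / |p|² = 2×1.28502 / 2.18417 = 1.17666
θ = 2·atan2(ρ, z) = 2·atan2(1.28502, 0.730) = 2.10835 rad
ℓ = θ/κ = 2.10835/1.17666 = 1.79180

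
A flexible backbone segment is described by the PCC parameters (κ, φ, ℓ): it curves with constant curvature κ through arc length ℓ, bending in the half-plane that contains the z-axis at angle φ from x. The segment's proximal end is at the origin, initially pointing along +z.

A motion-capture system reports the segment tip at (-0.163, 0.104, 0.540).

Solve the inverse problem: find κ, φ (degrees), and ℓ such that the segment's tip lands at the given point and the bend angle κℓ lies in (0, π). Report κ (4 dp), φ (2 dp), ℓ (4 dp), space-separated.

1.1754 147.46 0.5850

ρ = √(x²+y²) = √(-0.163² + 0.104²) = 0.19335
φ = atan2(y, x) mod 360° = atan2(0.104, -0.163) = 147.4606°
|p|² = ρ² + z² = 0.19335² + 0.540² = 0.32899
κ = 2ρ / |p|² = 2×0.19335 / 0.32899 = 1.17545
θ = 2·atan2(ρ, z) = 2·atan2(0.19335, 0.540) = 0.68767 rad
ℓ = θ/κ = 0.68767/1.17545 = 0.58503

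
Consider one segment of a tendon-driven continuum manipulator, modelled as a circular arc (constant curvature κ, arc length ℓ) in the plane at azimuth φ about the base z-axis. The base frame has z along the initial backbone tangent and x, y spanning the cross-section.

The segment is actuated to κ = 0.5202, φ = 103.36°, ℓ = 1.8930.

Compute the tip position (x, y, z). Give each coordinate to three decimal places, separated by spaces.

-0.199 0.836 1.602

θ = κ·ℓ = 0.5202 × 1.8930 = 0.98474 rad
ρ = (1 − cos θ)/κ = (1 − 0.55308)/0.5202 = 0.85913
z = sin θ / κ = 0.83313/0.5202 = 1.60155
x = ρ cos φ = 0.85913 × cos(103.36°) = -0.19852
y = ρ sin φ = 0.85913 × sin(103.36°) = 0.83588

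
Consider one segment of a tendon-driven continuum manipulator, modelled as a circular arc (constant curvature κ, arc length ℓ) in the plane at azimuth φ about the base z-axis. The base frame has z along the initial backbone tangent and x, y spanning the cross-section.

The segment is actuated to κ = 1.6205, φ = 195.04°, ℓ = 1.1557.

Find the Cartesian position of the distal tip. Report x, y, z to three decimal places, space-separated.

θ = κ·ℓ = 1.6205 × 1.1557 = 1.87281 rad
ρ = (1 − cos θ)/κ = (1 − -0.29745)/1.6205 = 0.80064
z = sin θ / κ = 0.95474/1.6205 = 0.58916
x = ρ cos φ = 0.80064 × cos(195.04°) = -0.77322
y = ρ sin φ = 0.80064 × sin(195.04°) = -0.20776

-0.773 -0.208 0.589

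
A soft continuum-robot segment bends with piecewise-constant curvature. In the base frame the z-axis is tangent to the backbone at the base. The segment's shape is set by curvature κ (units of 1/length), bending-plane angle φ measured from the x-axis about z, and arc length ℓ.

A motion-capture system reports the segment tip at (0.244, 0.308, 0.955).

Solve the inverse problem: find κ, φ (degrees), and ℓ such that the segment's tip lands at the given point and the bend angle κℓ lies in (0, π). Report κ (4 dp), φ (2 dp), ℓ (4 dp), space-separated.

ρ = √(x²+y²) = √(0.244² + 0.308²) = 0.39294
φ = atan2(y, x) mod 360° = atan2(0.308, 0.244) = 51.6135°
|p|² = ρ² + z² = 0.39294² + 0.955² = 1.06642
κ = 2ρ / |p|² = 2×0.39294 / 1.06642 = 0.73693
θ = 2·atan2(ρ, z) = 2·atan2(0.39294, 0.955) = 0.78068 rad
ℓ = θ/κ = 0.78068/0.73693 = 1.05938

0.7369 51.61 1.0594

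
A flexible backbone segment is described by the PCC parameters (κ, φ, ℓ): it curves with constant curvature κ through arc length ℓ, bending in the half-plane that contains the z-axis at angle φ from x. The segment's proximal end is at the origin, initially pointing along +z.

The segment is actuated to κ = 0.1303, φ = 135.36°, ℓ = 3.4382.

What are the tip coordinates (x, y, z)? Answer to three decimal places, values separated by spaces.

-0.539 0.532 3.324

θ = κ·ℓ = 0.1303 × 3.4382 = 0.44800 rad
ρ = (1 − cos θ)/κ = (1 − 0.90132)/0.1303 = 0.75736
z = sin θ / κ = 0.43316/0.1303 = 3.32434
x = ρ cos φ = 0.75736 × cos(135.36°) = -0.53889
y = ρ sin φ = 0.75736 × sin(135.36°) = 0.53216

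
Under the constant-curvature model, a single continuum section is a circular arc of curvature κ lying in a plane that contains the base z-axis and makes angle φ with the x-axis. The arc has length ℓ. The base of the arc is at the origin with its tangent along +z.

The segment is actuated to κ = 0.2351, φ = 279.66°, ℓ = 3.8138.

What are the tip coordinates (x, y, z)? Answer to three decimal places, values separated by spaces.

θ = κ·ℓ = 0.2351 × 3.8138 = 0.89662 rad
ρ = (1 − cos θ)/κ = (1 − 0.62425)/0.2351 = 1.59825
z = sin θ / κ = 0.78122/0.2351 = 3.32294
x = ρ cos φ = 1.59825 × cos(279.66°) = 0.26819
y = ρ sin φ = 1.59825 × sin(279.66°) = -1.57559

0.268 -1.576 3.323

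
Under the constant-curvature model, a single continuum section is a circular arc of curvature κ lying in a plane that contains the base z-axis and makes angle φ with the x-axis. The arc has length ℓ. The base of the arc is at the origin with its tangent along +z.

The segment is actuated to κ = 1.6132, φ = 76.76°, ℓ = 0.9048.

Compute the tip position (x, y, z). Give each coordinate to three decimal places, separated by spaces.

0.126 0.536 0.616

θ = κ·ℓ = 1.6132 × 0.9048 = 1.45962 rad
ρ = (1 − cos θ)/κ = (1 − 0.11094)/1.6132 = 0.55111
z = sin θ / κ = 0.99383/1.6132 = 0.61606
x = ρ cos φ = 0.55111 × cos(76.76°) = 0.12622
y = ρ sin φ = 0.55111 × sin(76.76°) = 0.53646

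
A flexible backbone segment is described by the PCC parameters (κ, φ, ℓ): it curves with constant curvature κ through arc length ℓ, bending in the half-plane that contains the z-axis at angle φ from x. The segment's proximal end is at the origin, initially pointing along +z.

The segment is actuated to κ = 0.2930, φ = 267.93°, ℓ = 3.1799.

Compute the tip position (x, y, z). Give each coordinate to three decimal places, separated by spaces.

θ = κ·ℓ = 0.2930 × 3.1799 = 0.93171 rad
ρ = (1 − cos θ)/κ = (1 − 0.59646)/0.2930 = 1.37726
z = sin θ / κ = 0.80264/0.2930 = 2.73939
x = ρ cos φ = 1.37726 × cos(267.93°) = -0.04975
y = ρ sin φ = 1.37726 × sin(267.93°) = -1.37636

-0.050 -1.376 2.739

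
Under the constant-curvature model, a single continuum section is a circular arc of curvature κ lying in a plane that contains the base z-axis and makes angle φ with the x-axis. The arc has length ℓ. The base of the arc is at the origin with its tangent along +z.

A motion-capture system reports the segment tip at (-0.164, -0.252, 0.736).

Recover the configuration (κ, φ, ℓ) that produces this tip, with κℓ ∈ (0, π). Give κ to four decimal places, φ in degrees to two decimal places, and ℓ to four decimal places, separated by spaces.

ρ = √(x²+y²) = √(-0.164² + -0.252²) = 0.30067
φ = atan2(y, x) mod 360° = atan2(-0.252, -0.164) = 236.9442°
|p|² = ρ² + z² = 0.30067² + 0.736² = 0.63210
κ = 2ρ / |p|² = 2×0.30067 / 0.63210 = 0.95133
θ = 2·atan2(ρ, z) = 2·atan2(0.30067, 0.736) = 0.77565 rad
ℓ = θ/κ = 0.77565/0.95133 = 0.81533

0.9513 236.94 0.8153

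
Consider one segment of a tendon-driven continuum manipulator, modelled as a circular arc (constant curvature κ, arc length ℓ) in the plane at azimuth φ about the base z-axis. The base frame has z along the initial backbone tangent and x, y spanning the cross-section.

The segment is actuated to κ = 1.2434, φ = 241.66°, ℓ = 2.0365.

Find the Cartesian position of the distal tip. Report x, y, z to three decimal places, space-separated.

-0.695 -1.288 0.460

θ = κ·ℓ = 1.2434 × 2.0365 = 2.53218 rad
ρ = (1 − cos θ)/κ = (1 − -0.81999)/1.2434 = 1.46372
z = sin θ / κ = 0.57238/1.2434 = 0.46034
x = ρ cos φ = 1.46372 × cos(241.66°) = -0.69483
y = ρ sin φ = 1.46372 × sin(241.66°) = -1.28829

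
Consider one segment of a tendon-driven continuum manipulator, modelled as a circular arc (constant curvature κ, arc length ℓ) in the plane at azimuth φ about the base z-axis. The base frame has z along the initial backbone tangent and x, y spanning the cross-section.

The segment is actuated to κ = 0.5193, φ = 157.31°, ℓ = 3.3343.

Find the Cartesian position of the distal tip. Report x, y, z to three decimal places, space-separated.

θ = κ·ℓ = 0.5193 × 3.3343 = 1.73150 rad
ρ = (1 − cos θ)/κ = (1 − -0.16001)/0.5193 = 2.23380
z = sin θ / κ = 0.98711/0.5193 = 1.90086
x = ρ cos φ = 2.23380 × cos(157.31°) = -2.06092
y = ρ sin φ = 2.23380 × sin(157.31°) = 0.86168

-2.061 0.862 1.901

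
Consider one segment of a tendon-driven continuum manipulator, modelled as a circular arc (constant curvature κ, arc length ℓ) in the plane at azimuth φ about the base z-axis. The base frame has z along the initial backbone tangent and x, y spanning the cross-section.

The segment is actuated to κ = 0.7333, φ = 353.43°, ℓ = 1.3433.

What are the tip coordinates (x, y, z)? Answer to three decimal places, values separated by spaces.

θ = κ·ℓ = 0.7333 × 1.3433 = 0.98504 rad
ρ = (1 − cos θ)/κ = (1 − 0.55283)/0.7333 = 0.60981
z = sin θ / κ = 0.83330/0.7333 = 1.13636
x = ρ cos φ = 0.60981 × cos(353.43°) = 0.60580
y = ρ sin φ = 0.60981 × sin(353.43°) = -0.06977

0.606 -0.070 1.136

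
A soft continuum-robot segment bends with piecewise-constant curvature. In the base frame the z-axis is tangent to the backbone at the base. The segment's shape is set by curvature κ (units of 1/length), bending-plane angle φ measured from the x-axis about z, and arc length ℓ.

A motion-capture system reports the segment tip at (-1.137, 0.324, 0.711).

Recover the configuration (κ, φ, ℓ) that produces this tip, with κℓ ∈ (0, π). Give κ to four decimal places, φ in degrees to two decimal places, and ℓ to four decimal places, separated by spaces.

ρ = √(x²+y²) = √(-1.137² + 0.324²) = 1.18226
φ = atan2(y, x) mod 360° = atan2(0.324, -1.137) = 164.0945°
|p|² = ρ² + z² = 1.18226² + 0.711² = 1.90327
κ = 2ρ / |p|² = 2×1.18226 / 1.90327 = 1.24235
θ = 2·atan2(ρ, z) = 2·atan2(1.18226, 0.711) = 2.05871 rad
ℓ = θ/κ = 2.05871/1.24235 = 1.65711

1.2424 164.09 1.6571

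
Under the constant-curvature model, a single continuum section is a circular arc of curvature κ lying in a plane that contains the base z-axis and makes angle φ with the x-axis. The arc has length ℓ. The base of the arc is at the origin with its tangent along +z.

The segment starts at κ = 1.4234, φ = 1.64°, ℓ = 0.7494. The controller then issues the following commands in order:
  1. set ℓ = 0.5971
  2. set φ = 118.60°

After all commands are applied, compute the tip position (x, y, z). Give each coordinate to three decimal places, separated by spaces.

initial: κ=1.4234, φ=1.64°, ℓ=0.7494
cmd 1: set ℓ=0.5971 → (κ,φ,ℓ)=(1.4234,1.64°,0.5971) → tip=(0.2387,0.0068,0.5278)
cmd 2: set φ=118.60° → (κ,φ,ℓ)=(1.4234,118.60°,0.5971) → tip=(-0.1143,0.2097,0.5278)

-0.114 0.210 0.528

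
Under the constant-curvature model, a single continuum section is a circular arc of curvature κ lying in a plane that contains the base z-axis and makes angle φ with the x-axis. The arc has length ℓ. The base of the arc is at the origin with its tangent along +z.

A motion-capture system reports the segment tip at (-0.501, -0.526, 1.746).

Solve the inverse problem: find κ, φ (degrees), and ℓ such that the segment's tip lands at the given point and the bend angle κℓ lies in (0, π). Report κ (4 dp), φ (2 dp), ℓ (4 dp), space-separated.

ρ = √(x²+y²) = √(-0.501² + -0.526²) = 0.72641
φ = atan2(y, x) mod 360° = atan2(-0.526, -0.501) = 226.3945°
|p|² = ρ² + z² = 0.72641² + 1.746² = 3.57619
κ = 2ρ / |p|² = 2×0.72641 / 3.57619 = 0.40625
θ = 2·atan2(ρ, z) = 2·atan2(0.72641, 1.746) = 0.78852 rad
ℓ = θ/κ = 0.78852/0.40625 = 1.94098

0.4062 226.39 1.9410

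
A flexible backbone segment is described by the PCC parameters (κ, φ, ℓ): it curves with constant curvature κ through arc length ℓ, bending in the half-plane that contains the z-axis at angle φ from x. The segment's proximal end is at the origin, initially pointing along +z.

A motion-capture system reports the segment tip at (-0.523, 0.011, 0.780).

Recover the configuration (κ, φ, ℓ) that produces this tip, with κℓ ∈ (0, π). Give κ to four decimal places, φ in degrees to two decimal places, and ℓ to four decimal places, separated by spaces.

1.1861 178.80 0.9961

ρ = √(x²+y²) = √(-0.523² + 0.011²) = 0.52312
φ = atan2(y, x) mod 360° = atan2(0.011, -0.523) = 178.7951°
|p|² = ρ² + z² = 0.52312² + 0.780² = 0.88205
κ = 2ρ / |p|² = 2×0.52312 / 0.88205 = 1.18614
θ = 2·atan2(ρ, z) = 2·atan2(0.52312, 0.780) = 1.18153 rad
ℓ = θ/κ = 1.18153/1.18614 = 0.99611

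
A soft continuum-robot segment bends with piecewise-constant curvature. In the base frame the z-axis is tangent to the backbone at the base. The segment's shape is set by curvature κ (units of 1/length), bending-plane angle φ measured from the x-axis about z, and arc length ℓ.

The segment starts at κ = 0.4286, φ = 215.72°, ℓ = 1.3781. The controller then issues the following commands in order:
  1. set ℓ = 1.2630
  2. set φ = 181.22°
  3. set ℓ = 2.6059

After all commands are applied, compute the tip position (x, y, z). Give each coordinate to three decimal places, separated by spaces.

initial: κ=0.4286, φ=215.72°, ℓ=1.3781
cmd 1: set ℓ=1.2630 → (κ,φ,ℓ)=(0.4286,215.72°,1.2630) → tip=(-0.2708,-0.1948,1.2022)
cmd 2: set φ=181.22° → (κ,φ,ℓ)=(0.4286,181.22°,1.2630) → tip=(-0.3335,-0.0071,1.2022)
cmd 3: set ℓ=2.6059 → (κ,φ,ℓ)=(0.4286,181.22°,2.6059) → tip=(-1.3098,-0.0279,2.0969)

-1.310 -0.028 2.097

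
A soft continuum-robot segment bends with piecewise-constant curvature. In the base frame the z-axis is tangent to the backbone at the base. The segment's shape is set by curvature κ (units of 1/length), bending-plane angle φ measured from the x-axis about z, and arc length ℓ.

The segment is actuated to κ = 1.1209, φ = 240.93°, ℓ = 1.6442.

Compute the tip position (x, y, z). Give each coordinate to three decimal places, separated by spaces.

θ = κ·ℓ = 1.1209 × 1.6442 = 1.84298 rad
ρ = (1 − cos θ)/κ = (1 − -0.26884)/1.1209 = 1.13198
z = sin θ / κ = 0.96319/1.1209 = 0.85930
x = ρ cos φ = 1.13198 × cos(240.93°) = -0.55001
y = ρ sin φ = 1.13198 × sin(240.93°) = -0.98938

-0.550 -0.989 0.859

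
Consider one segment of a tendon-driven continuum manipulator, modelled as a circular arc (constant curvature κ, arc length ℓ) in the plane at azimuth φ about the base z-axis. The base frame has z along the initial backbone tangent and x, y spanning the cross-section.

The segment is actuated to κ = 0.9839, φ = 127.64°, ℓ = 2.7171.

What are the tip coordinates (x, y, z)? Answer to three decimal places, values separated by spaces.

θ = κ·ℓ = 0.9839 × 2.7171 = 2.67335 rad
ρ = (1 − cos θ)/κ = (1 − -0.89236)/0.9839 = 1.92333
z = sin θ / κ = 0.45131/0.9839 = 0.45870
x = ρ cos φ = 1.92333 × cos(127.64°) = -1.17457
y = ρ sin φ = 1.92333 × sin(127.64°) = 1.52302

-1.175 1.523 0.459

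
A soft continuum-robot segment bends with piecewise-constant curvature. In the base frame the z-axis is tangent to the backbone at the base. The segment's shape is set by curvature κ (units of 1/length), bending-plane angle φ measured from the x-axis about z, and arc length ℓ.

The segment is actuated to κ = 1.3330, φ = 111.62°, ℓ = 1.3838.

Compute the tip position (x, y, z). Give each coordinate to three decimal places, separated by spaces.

-0.351 0.886 0.722

θ = κ·ℓ = 1.3330 × 1.3838 = 1.84461 rad
ρ = (1 − cos θ)/κ = (1 − -0.27040)/1.3330 = 0.95304
z = sin θ / κ = 0.96275/1.3330 = 0.72224
x = ρ cos φ = 0.95304 × cos(111.62°) = -0.35115
y = ρ sin φ = 0.95304 × sin(111.62°) = 0.88599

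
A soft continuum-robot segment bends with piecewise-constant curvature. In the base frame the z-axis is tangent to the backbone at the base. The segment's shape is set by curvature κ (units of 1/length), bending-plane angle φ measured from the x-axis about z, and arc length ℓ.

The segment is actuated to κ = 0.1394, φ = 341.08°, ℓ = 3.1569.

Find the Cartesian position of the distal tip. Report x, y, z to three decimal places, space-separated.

0.647 -0.222 3.056

θ = κ·ℓ = 0.1394 × 3.1569 = 0.44007 rad
ρ = (1 − cos θ)/κ = (1 − 0.90472)/0.1394 = 0.68349
z = sin θ / κ = 0.42600/0.1394 = 3.05599
x = ρ cos φ = 0.68349 × cos(341.08°) = 0.64657
y = ρ sin φ = 0.68349 × sin(341.08°) = -0.22162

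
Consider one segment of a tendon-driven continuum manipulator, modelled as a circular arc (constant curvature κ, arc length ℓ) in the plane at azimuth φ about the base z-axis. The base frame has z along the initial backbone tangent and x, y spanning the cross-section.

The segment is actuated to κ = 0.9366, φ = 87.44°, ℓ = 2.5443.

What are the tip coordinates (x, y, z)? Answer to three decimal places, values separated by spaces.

0.082 1.841 0.734

θ = κ·ℓ = 0.9366 × 2.5443 = 2.38299 rad
ρ = (1 − cos θ)/κ = (1 − -0.72580)/0.9366 = 1.84262
z = sin θ / κ = 0.68791/0.9366 = 0.73447
x = ρ cos φ = 1.84262 × cos(87.44°) = 0.08230
y = ρ sin φ = 1.84262 × sin(87.44°) = 1.84078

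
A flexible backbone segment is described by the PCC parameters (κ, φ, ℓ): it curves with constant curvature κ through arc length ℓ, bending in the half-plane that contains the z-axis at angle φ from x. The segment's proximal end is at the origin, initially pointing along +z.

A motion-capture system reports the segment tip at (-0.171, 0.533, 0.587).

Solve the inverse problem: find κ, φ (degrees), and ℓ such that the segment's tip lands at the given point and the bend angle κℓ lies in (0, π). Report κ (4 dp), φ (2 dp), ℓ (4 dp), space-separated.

1.7017 107.79 0.8952

ρ = √(x²+y²) = √(-0.171² + 0.533²) = 0.55976
φ = atan2(y, x) mod 360° = atan2(0.533, -0.171) = 107.7876°
|p|² = ρ² + z² = 0.55976² + 0.587² = 0.65790
κ = 2ρ / |p|² = 2×0.55976 / 0.65790 = 1.70166
θ = 2·atan2(ρ, z) = 2·atan2(0.55976, 0.587) = 1.52330 rad
ℓ = θ/κ = 1.52330/1.70166 = 0.89518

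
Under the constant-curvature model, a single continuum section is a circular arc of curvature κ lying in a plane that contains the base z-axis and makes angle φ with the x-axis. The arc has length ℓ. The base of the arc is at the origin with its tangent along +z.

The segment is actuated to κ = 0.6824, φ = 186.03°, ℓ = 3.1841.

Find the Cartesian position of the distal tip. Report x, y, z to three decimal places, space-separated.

θ = κ·ℓ = 0.6824 × 3.1841 = 2.17283 rad
ρ = (1 − cos θ)/κ = (1 − -0.56632)/0.6824 = 2.29531
z = sin θ / κ = 0.82419/0.6824 = 1.20778
x = ρ cos φ = 2.29531 × cos(186.03°) = -2.28261
y = ρ sin φ = 2.29531 × sin(186.03°) = -0.24112

-2.283 -0.241 1.208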